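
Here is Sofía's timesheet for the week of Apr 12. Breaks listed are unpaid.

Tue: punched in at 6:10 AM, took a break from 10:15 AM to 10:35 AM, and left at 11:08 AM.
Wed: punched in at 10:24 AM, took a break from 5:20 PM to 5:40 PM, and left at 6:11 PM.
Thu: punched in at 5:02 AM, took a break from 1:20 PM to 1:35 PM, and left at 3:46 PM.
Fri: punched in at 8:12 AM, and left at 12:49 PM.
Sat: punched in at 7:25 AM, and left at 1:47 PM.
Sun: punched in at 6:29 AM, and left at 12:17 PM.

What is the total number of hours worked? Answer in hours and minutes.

Tue: 6:10 AM–11:08 AM = 4 h 58 min; less 20 min break → 4 h 38 min
Wed: 10:24 AM–6:11 PM = 7 h 47 min; less 20 min break → 7 h 27 min
Thu: 5:02 AM–3:46 PM = 10 h 44 min; less 15 min break → 10 h 29 min
Fri: 8:12 AM–12:49 PM = 4 h 37 min
Sat: 7:25 AM–1:47 PM = 6 h 22 min
Sun: 6:29 AM–12:17 PM = 5 h 48 min
Total: 4 h 38 min + 7 h 27 min + 10 h 29 min + 4 h 37 min + 6 h 22 min + 5 h 48 min = 39 h 21 min.

39 h 21 min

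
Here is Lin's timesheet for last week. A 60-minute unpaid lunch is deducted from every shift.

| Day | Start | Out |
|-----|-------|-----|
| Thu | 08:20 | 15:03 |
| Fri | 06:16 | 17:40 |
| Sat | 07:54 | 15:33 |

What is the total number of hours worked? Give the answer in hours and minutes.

22 h 46 min

Thu: 08:20–15:03 = 6 h 43 min; less 60 min break → 5 h 43 min
Fri: 06:16–17:40 = 11 h 24 min; less 60 min break → 10 h 24 min
Sat: 07:54–15:33 = 7 h 39 min; less 60 min break → 6 h 39 min
Total: 5 h 43 min + 10 h 24 min + 6 h 39 min = 22 h 46 min.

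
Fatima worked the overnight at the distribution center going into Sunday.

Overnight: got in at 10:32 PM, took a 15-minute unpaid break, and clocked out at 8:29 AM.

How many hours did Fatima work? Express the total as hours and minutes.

Overnight: 10:32 PM → midnight = 1 h 28 min; midnight → 8:29 AM = 8 h 29 min; span 9 h 57 min; less 15 min break → 9 h 42 min

9 h 42 min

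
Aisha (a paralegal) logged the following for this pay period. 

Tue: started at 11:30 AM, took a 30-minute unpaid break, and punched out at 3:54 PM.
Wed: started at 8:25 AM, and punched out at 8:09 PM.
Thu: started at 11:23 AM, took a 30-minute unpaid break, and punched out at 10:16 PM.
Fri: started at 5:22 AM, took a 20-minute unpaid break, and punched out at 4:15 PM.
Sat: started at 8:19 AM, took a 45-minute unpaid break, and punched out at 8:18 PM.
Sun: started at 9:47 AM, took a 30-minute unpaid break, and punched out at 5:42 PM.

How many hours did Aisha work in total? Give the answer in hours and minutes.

Tue: 11:30 AM–3:54 PM = 4 h 24 min; less 30 min break → 3 h 54 min
Wed: 8:25 AM–8:09 PM = 11 h 44 min
Thu: 11:23 AM–10:16 PM = 10 h 53 min; less 30 min break → 10 h 23 min
Fri: 5:22 AM–4:15 PM = 10 h 53 min; less 20 min break → 10 h 33 min
Sat: 8:19 AM–8:18 PM = 11 h 59 min; less 45 min break → 11 h 14 min
Sun: 9:47 AM–5:42 PM = 7 h 55 min; less 30 min break → 7 h 25 min
Total: 3 h 54 min + 11 h 44 min + 10 h 23 min + 10 h 33 min + 11 h 14 min + 7 h 25 min = 55 h 13 min.

55 h 13 min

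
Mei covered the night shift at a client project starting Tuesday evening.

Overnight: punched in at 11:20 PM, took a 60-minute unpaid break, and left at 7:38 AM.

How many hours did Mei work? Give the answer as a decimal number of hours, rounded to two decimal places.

Overnight: 11:20 PM → midnight = 0 h 40 min; midnight → 7:38 AM = 7 h 38 min; span 8 h 18 min; less 60 min break → 7 h 18 min

7.30 hours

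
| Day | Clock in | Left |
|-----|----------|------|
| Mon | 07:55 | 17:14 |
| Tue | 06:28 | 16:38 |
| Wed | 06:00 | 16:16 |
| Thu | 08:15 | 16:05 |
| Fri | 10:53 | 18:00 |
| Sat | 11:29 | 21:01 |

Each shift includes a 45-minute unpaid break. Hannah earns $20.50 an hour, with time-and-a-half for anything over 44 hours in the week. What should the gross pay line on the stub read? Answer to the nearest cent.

Mon: 07:55–17:14 = 9 h 19 min; less 45 min break → 8 h 34 min
Tue: 06:28–16:38 = 10 h 10 min; less 45 min break → 9 h 25 min
Wed: 06:00–16:16 = 10 h 16 min; less 45 min break → 9 h 31 min
Thu: 08:15–16:05 = 7 h 50 min; less 45 min break → 7 h 5 min
Fri: 10:53–18:00 = 7 h 7 min; less 45 min break → 6 h 22 min
Sat: 11:29–21:01 = 9 h 32 min; less 45 min break → 8 h 47 min
Total worked: 49 h 44 min = 2984 min.
Regular 44 h 0 min = 2640 min at $20.50/h; overtime 5 h 44 min = 344 min at $30.75/h.
Pay = (2640 × $20.50 + 344 × $30.75) ÷ 60 = $1078.30.

$1078.30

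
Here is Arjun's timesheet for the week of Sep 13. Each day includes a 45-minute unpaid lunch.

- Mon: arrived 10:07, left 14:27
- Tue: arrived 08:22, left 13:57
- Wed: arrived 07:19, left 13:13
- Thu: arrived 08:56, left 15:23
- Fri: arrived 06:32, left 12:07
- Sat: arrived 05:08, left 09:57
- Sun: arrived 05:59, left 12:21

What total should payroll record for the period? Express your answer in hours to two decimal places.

33.78 hours

Mon: 10:07–14:27 = 4 h 20 min; less 45 min break → 3 h 35 min
Tue: 08:22–13:57 = 5 h 35 min; less 45 min break → 4 h 50 min
Wed: 07:19–13:13 = 5 h 54 min; less 45 min break → 5 h 9 min
Thu: 08:56–15:23 = 6 h 27 min; less 45 min break → 5 h 42 min
Fri: 06:32–12:07 = 5 h 35 min; less 45 min break → 4 h 50 min
Sat: 05:08–09:57 = 4 h 49 min; less 45 min break → 4 h 4 min
Sun: 05:59–12:21 = 6 h 22 min; less 45 min break → 5 h 37 min
Total: 3 h 35 min + 4 h 50 min + 5 h 9 min + 5 h 42 min + 4 h 50 min + 4 h 4 min + 5 h 37 min = 33 h 47 min.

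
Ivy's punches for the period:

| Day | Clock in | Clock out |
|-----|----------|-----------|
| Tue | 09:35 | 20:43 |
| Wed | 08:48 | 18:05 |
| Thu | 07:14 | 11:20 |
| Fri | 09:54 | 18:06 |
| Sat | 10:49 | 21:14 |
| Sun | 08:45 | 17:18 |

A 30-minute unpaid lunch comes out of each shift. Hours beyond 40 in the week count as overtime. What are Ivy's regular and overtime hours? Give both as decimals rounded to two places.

Regular 40.00 hours, overtime 8.68 hours

Tue: 09:35–20:43 = 11 h 8 min; less 30 min break → 10 h 38 min
Wed: 08:48–18:05 = 9 h 17 min; less 30 min break → 8 h 47 min
Thu: 07:14–11:20 = 4 h 6 min; less 30 min break → 3 h 36 min
Fri: 09:54–18:06 = 8 h 12 min; less 30 min break → 7 h 42 min
Sat: 10:49–21:14 = 10 h 25 min; less 30 min break → 9 h 55 min
Sun: 08:45–17:18 = 8 h 33 min; less 30 min break → 8 h 3 min
Total worked: 48 h 41 min = 48.68 h.
Threshold 40 h → overtime 8 h 41 min, regular 40 h 0 min.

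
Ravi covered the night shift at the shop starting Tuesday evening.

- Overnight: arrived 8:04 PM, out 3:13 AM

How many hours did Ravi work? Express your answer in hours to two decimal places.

Overnight: 8:04 PM → midnight = 3 h 56 min; midnight → 3:13 AM = 3 h 13 min; span 7 h 9 min

7.15 hours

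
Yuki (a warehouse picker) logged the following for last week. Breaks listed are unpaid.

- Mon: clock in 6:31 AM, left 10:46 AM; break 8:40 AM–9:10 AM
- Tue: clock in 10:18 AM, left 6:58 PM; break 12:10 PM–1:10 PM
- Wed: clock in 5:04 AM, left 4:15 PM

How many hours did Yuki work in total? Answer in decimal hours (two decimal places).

22.60 hours

Mon: 6:31 AM–10:46 AM = 4 h 15 min; less 30 min break → 3 h 45 min
Tue: 10:18 AM–6:58 PM = 8 h 40 min; less 60 min break → 7 h 40 min
Wed: 5:04 AM–4:15 PM = 11 h 11 min
Total: 3 h 45 min + 7 h 40 min + 11 h 11 min = 22 h 36 min.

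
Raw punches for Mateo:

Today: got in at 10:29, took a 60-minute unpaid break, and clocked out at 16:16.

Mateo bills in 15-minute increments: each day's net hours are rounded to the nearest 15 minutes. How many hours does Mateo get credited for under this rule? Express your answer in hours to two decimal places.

4.75 hours

Today: 10:29–16:16 = 5 h 47 min − 60 min = 4 h 47 min → rounds to 4 h 45 min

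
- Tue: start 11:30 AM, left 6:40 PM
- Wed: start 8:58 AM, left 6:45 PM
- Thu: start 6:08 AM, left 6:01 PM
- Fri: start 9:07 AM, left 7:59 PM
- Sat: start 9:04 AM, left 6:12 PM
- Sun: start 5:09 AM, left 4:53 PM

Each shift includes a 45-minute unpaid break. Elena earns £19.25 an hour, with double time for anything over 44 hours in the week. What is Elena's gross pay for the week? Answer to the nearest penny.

£1311.57

Tue: 11:30 AM–6:40 PM = 7 h 10 min; less 45 min break → 6 h 25 min
Wed: 8:58 AM–6:45 PM = 9 h 47 min; less 45 min break → 9 h 2 min
Thu: 6:08 AM–6:01 PM = 11 h 53 min; less 45 min break → 11 h 8 min
Fri: 9:07 AM–7:59 PM = 10 h 52 min; less 45 min break → 10 h 7 min
Sat: 9:04 AM–6:12 PM = 9 h 8 min; less 45 min break → 8 h 23 min
Sun: 5:09 AM–4:53 PM = 11 h 44 min; less 45 min break → 10 h 59 min
Total worked: 56 h 4 min = 3364 min.
Regular 44 h 0 min = 2640 min at £19.25/h; overtime 12 h 4 min = 724 min at £38.50/h.
Pay = (2640 × £19.25 + 724 × £38.50) ÷ 60 = £1311.57.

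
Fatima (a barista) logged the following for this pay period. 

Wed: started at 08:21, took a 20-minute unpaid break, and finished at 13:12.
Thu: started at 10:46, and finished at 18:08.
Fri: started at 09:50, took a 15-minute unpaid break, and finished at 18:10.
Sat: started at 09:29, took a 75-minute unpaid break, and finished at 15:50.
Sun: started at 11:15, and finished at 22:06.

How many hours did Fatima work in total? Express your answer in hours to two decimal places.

Wed: 08:21–13:12 = 4 h 51 min; less 20 min break → 4 h 31 min
Thu: 10:46–18:08 = 7 h 22 min
Fri: 09:50–18:10 = 8 h 20 min; less 15 min break → 8 h 5 min
Sat: 09:29–15:50 = 6 h 21 min; less 75 min break → 5 h 6 min
Sun: 11:15–22:06 = 10 h 51 min
Total: 4 h 31 min + 7 h 22 min + 8 h 5 min + 5 h 6 min + 10 h 51 min = 35 h 55 min.

35.92 hours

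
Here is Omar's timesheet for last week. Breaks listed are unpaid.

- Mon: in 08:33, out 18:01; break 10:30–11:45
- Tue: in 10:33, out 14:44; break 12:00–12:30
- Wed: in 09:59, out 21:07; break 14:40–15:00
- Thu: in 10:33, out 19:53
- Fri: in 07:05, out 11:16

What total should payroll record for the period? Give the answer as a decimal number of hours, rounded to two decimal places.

Mon: 08:33–18:01 = 9 h 28 min; less 75 min break → 8 h 13 min
Tue: 10:33–14:44 = 4 h 11 min; less 30 min break → 3 h 41 min
Wed: 09:59–21:07 = 11 h 8 min; less 20 min break → 10 h 48 min
Thu: 10:33–19:53 = 9 h 20 min
Fri: 07:05–11:16 = 4 h 11 min
Total: 8 h 13 min + 3 h 41 min + 10 h 48 min + 9 h 20 min + 4 h 11 min = 36 h 13 min.

36.22 hours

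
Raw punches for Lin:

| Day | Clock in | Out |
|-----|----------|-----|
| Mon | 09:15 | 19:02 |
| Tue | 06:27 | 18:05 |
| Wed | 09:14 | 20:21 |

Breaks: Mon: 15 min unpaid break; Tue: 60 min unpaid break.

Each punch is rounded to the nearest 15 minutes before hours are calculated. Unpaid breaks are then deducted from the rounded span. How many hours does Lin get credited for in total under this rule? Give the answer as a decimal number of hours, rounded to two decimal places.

31.00 hours

Mon: in 09:15→09:15, out 19:02→19:00; 9 h 45 min − 15 min = 9 h 30 min
Tue: in 06:27→06:30, out 18:05→18:00; 11 h 30 min − 60 min = 10 h 30 min
Wed: in 09:14→09:15, out 20:21→20:15; 11 h 0 min
Total credited: 31 h 0 min.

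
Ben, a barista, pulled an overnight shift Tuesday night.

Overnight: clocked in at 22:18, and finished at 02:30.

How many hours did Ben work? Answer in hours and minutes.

Overnight: 22:18 → midnight = 1 h 42 min; midnight → 02:30 = 2 h 30 min; span 4 h 12 min

4 h 12 min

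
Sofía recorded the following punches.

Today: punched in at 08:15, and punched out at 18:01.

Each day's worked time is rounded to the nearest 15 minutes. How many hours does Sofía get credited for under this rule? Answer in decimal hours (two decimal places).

Today: 08:15–18:01 = 9 h 46 min → rounds to 9 h 45 min

9.75 hours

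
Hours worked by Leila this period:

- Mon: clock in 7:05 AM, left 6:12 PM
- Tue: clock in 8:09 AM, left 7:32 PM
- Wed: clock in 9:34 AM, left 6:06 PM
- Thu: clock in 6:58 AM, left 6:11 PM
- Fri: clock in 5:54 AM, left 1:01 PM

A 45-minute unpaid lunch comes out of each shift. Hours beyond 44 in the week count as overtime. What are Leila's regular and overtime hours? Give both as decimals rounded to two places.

Regular 44.00 hours, overtime 1.62 hours

Mon: 7:05 AM–6:12 PM = 11 h 7 min; less 45 min break → 10 h 22 min
Tue: 8:09 AM–7:32 PM = 11 h 23 min; less 45 min break → 10 h 38 min
Wed: 9:34 AM–6:06 PM = 8 h 32 min; less 45 min break → 7 h 47 min
Thu: 6:58 AM–6:11 PM = 11 h 13 min; less 45 min break → 10 h 28 min
Fri: 5:54 AM–1:01 PM = 7 h 7 min; less 45 min break → 6 h 22 min
Total worked: 45 h 37 min = 45.62 h.
Threshold 44 h → overtime 1 h 37 min, regular 44 h 0 min.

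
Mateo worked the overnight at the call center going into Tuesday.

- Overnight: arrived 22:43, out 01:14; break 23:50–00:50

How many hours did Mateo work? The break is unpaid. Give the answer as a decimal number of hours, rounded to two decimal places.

Overnight: 22:43 → midnight = 1 h 17 min; midnight → 01:14 = 1 h 14 min; span 2 h 31 min; less 60 min break → 1 h 31 min

1.52 hours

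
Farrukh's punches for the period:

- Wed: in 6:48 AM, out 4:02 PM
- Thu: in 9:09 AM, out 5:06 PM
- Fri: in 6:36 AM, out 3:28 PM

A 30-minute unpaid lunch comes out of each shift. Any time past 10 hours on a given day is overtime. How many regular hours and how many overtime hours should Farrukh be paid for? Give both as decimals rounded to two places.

Wed: 6:48 AM–4:02 PM = 9 h 14 min; less 30 min break → 8 h 44 min
Thu: 9:09 AM–5:06 PM = 7 h 57 min; less 30 min break → 7 h 27 min
Fri: 6:36 AM–3:28 PM = 8 h 52 min; less 30 min break → 8 h 22 min
Wed reg 8 h 44 min / OT 0 h 0 min; Thu reg 7 h 27 min / OT 0 h 0 min; Fri reg 8 h 22 min / OT 0 h 0 min.
Totals: regular 24 h 33 min, overtime 0 h 0 min.

Regular 24.55 hours, overtime 0.00 hours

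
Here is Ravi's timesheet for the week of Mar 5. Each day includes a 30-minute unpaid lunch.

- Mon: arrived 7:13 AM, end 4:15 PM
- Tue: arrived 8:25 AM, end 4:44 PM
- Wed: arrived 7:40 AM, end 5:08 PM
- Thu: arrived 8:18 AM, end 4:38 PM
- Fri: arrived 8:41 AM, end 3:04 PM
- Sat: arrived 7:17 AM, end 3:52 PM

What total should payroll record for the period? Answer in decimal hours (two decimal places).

47.12 hours

Mon: 7:13 AM–4:15 PM = 9 h 2 min; less 30 min break → 8 h 32 min
Tue: 8:25 AM–4:44 PM = 8 h 19 min; less 30 min break → 7 h 49 min
Wed: 7:40 AM–5:08 PM = 9 h 28 min; less 30 min break → 8 h 58 min
Thu: 8:18 AM–4:38 PM = 8 h 20 min; less 30 min break → 7 h 50 min
Fri: 8:41 AM–3:04 PM = 6 h 23 min; less 30 min break → 5 h 53 min
Sat: 7:17 AM–3:52 PM = 8 h 35 min; less 30 min break → 8 h 5 min
Total: 8 h 32 min + 7 h 49 min + 8 h 58 min + 7 h 50 min + 5 h 53 min + 8 h 5 min = 47 h 7 min.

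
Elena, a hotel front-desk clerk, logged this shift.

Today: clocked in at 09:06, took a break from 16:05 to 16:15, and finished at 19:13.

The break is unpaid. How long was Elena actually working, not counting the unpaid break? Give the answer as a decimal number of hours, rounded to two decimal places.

9.95 hours

Today: 09:06–19:13 = 10 h 7 min; less 10 min break → 9 h 57 min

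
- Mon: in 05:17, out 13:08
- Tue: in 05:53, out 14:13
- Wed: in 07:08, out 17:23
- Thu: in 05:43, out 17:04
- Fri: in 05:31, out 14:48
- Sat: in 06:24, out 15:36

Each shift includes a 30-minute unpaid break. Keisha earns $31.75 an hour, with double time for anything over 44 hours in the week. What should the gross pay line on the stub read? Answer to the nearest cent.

$1985.43

Mon: 05:17–13:08 = 7 h 51 min; less 30 min break → 7 h 21 min
Tue: 05:53–14:13 = 8 h 20 min; less 30 min break → 7 h 50 min
Wed: 07:08–17:23 = 10 h 15 min; less 30 min break → 9 h 45 min
Thu: 05:43–17:04 = 11 h 21 min; less 30 min break → 10 h 51 min
Fri: 05:31–14:48 = 9 h 17 min; less 30 min break → 8 h 47 min
Sat: 06:24–15:36 = 9 h 12 min; less 30 min break → 8 h 42 min
Total worked: 53 h 16 min = 3196 min.
Regular 44 h 0 min = 2640 min at $31.75/h; overtime 9 h 16 min = 556 min at $63.50/h.
Pay = (2640 × $31.75 + 556 × $63.50) ÷ 60 = $1985.43.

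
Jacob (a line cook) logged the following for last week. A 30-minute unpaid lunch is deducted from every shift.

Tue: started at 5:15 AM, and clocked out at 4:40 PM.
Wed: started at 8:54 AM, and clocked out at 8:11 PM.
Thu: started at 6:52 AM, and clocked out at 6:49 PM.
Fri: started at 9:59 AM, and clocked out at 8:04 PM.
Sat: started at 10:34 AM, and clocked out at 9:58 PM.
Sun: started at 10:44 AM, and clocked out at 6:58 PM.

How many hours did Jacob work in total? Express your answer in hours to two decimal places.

Tue: 5:15 AM–4:40 PM = 11 h 25 min; less 30 min break → 10 h 55 min
Wed: 8:54 AM–8:11 PM = 11 h 17 min; less 30 min break → 10 h 47 min
Thu: 6:52 AM–6:49 PM = 11 h 57 min; less 30 min break → 11 h 27 min
Fri: 9:59 AM–8:04 PM = 10 h 5 min; less 30 min break → 9 h 35 min
Sat: 10:34 AM–9:58 PM = 11 h 24 min; less 30 min break → 10 h 54 min
Sun: 10:44 AM–6:58 PM = 8 h 14 min; less 30 min break → 7 h 44 min
Total: 10 h 55 min + 10 h 47 min + 11 h 27 min + 9 h 35 min + 10 h 54 min + 7 h 44 min = 61 h 22 min.

61.37 hours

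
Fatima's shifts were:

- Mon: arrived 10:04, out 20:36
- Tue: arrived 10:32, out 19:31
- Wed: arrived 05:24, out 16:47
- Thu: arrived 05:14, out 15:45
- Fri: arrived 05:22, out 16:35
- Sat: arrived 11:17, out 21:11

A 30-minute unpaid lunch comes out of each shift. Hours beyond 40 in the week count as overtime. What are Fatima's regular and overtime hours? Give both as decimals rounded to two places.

Mon: 10:04–20:36 = 10 h 32 min; less 30 min break → 10 h 2 min
Tue: 10:32–19:31 = 8 h 59 min; less 30 min break → 8 h 29 min
Wed: 05:24–16:47 = 11 h 23 min; less 30 min break → 10 h 53 min
Thu: 05:14–15:45 = 10 h 31 min; less 30 min break → 10 h 1 min
Fri: 05:22–16:35 = 11 h 13 min; less 30 min break → 10 h 43 min
Sat: 11:17–21:11 = 9 h 54 min; less 30 min break → 9 h 24 min
Total worked: 59 h 32 min = 59.53 h.
Threshold 40 h → overtime 19 h 32 min, regular 40 h 0 min.

Regular 40.00 hours, overtime 19.53 hours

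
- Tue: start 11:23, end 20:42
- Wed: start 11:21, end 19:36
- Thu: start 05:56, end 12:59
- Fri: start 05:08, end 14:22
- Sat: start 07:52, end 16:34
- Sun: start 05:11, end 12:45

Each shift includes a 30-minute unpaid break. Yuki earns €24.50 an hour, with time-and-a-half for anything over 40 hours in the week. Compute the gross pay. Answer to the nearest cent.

Tue: 11:23–20:42 = 9 h 19 min; less 30 min break → 8 h 49 min
Wed: 11:21–19:36 = 8 h 15 min; less 30 min break → 7 h 45 min
Thu: 05:56–12:59 = 7 h 3 min; less 30 min break → 6 h 33 min
Fri: 05:08–14:22 = 9 h 14 min; less 30 min break → 8 h 44 min
Sat: 07:52–16:34 = 8 h 42 min; less 30 min break → 8 h 12 min
Sun: 05:11–12:45 = 7 h 34 min; less 30 min break → 7 h 4 min
Total worked: 47 h 7 min = 2827 min.
Regular 40 h 0 min = 2400 min at €24.50/h; overtime 7 h 7 min = 427 min at €36.75/h.
Pay = (2400 × €24.50 + 427 × €36.75) ÷ 60 = €1241.54.

€1241.54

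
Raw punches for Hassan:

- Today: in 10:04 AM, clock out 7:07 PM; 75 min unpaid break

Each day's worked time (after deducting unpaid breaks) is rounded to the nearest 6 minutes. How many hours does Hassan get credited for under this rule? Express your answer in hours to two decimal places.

Today: 10:04 AM–7:07 PM = 9 h 3 min − 75 min = 7 h 48 min → rounds to 7 h 48 min

7.80 hours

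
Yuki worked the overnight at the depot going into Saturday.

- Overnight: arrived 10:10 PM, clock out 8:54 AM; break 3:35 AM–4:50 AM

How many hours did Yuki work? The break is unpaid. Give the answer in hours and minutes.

9 h 29 min

Overnight: 10:10 PM → midnight = 1 h 50 min; midnight → 8:54 AM = 8 h 54 min; span 10 h 44 min; less 75 min break → 9 h 29 min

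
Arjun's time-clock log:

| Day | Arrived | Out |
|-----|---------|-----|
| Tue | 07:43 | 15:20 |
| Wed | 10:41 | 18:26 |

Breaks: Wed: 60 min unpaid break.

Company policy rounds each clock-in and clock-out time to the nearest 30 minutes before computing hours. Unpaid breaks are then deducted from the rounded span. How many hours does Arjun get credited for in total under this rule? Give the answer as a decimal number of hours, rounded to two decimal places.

Tue: in 07:43→07:30, out 15:20→15:30; 8 h 0 min
Wed: in 10:41→10:30, out 18:26→18:30; 8 h 0 min − 60 min = 7 h 0 min
Total credited: 15 h 0 min.

15.00 hours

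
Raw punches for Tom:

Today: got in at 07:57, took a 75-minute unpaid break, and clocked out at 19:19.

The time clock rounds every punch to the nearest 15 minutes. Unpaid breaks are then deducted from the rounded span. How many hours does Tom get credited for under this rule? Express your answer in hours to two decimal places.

Today: in 07:57→08:00, out 19:19→19:15; 11 h 15 min − 75 min = 10 h 0 min

10.00 hours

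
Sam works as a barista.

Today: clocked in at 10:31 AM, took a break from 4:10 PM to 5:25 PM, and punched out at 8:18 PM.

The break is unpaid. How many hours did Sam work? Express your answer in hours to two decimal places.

8.53 hours

Today: 10:31 AM–8:18 PM = 9 h 47 min; less 75 min break → 8 h 32 min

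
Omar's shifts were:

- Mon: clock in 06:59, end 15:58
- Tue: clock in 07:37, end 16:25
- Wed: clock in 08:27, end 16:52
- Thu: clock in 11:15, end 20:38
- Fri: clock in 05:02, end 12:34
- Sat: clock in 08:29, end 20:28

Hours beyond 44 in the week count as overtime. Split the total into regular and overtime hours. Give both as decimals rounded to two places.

Regular 44.00 hours, overtime 11.10 hours

Mon: 06:59–15:58 = 8 h 59 min
Tue: 07:37–16:25 = 8 h 48 min
Wed: 08:27–16:52 = 8 h 25 min
Thu: 11:15–20:38 = 9 h 23 min
Fri: 05:02–12:34 = 7 h 32 min
Sat: 08:29–20:28 = 11 h 59 min
Total worked: 55 h 6 min = 55.10 h.
Threshold 44 h → overtime 11 h 6 min, regular 44 h 0 min.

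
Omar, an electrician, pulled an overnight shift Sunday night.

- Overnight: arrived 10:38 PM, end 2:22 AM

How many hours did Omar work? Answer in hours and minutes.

Overnight: 10:38 PM → midnight = 1 h 22 min; midnight → 2:22 AM = 2 h 22 min; span 3 h 44 min

3 h 44 min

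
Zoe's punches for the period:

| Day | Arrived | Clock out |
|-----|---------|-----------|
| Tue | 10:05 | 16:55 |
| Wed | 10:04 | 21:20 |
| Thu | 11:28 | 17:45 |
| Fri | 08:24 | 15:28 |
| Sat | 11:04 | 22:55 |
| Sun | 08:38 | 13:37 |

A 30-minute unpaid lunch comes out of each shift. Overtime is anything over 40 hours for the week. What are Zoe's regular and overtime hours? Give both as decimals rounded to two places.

Regular 40.00 hours, overtime 5.28 hours

Tue: 10:05–16:55 = 6 h 50 min; less 30 min break → 6 h 20 min
Wed: 10:04–21:20 = 11 h 16 min; less 30 min break → 10 h 46 min
Thu: 11:28–17:45 = 6 h 17 min; less 30 min break → 5 h 47 min
Fri: 08:24–15:28 = 7 h 4 min; less 30 min break → 6 h 34 min
Sat: 11:04–22:55 = 11 h 51 min; less 30 min break → 11 h 21 min
Sun: 08:38–13:37 = 4 h 59 min; less 30 min break → 4 h 29 min
Total worked: 45 h 17 min = 45.28 h.
Threshold 40 h → overtime 5 h 17 min, regular 40 h 0 min.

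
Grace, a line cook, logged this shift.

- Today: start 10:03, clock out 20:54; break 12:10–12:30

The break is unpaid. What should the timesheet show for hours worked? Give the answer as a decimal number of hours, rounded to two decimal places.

10.52 hours

Today: 10:03–20:54 = 10 h 51 min; less 20 min break → 10 h 31 min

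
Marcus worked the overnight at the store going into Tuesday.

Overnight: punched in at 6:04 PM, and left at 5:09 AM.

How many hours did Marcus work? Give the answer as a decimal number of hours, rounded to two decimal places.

11.08 hours

Overnight: 6:04 PM → midnight = 5 h 56 min; midnight → 5:09 AM = 5 h 9 min; span 11 h 5 min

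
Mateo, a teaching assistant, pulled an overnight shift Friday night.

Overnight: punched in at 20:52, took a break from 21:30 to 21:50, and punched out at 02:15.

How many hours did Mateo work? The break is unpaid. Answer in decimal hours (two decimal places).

Overnight: 20:52 → midnight = 3 h 8 min; midnight → 02:15 = 2 h 15 min; span 5 h 23 min; less 20 min break → 5 h 3 min

5.05 hours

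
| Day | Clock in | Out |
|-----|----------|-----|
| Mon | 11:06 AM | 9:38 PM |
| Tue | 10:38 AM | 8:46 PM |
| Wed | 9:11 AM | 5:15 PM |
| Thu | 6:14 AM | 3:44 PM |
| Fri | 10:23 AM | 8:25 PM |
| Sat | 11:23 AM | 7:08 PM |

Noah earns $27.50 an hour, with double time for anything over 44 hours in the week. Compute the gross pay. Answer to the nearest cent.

Mon: 11:06 AM–9:38 PM = 10 h 32 min
Tue: 10:38 AM–8:46 PM = 10 h 8 min
Wed: 9:11 AM–5:15 PM = 8 h 4 min
Thu: 6:14 AM–3:44 PM = 9 h 30 min
Fri: 10:23 AM–8:25 PM = 10 h 2 min
Sat: 11:23 AM–7:08 PM = 7 h 45 min
Total worked: 56 h 1 min = 3361 min.
Regular 44 h 0 min = 2640 min at $27.50/h; overtime 12 h 1 min = 721 min at $55.00/h.
Pay = (2640 × $27.50 + 721 × $55.00) ÷ 60 = $1870.92.

$1870.92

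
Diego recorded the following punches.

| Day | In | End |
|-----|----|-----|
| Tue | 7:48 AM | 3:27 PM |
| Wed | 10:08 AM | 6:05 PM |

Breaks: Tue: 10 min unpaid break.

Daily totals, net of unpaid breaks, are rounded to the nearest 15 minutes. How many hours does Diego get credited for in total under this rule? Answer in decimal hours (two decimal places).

Tue: 7:48 AM–3:27 PM = 7 h 39 min − 10 min = 7 h 29 min → rounds to 7 h 30 min
Wed: 10:08 AM–6:05 PM = 7 h 57 min → rounds to 8 h 0 min
Total credited: 15 h 30 min.

15.50 hours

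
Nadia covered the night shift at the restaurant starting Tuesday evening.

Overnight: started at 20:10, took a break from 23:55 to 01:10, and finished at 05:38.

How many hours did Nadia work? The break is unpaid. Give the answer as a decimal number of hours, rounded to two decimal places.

8.22 hours

Overnight: 20:10 → midnight = 3 h 50 min; midnight → 05:38 = 5 h 38 min; span 9 h 28 min; less 75 min break → 8 h 13 min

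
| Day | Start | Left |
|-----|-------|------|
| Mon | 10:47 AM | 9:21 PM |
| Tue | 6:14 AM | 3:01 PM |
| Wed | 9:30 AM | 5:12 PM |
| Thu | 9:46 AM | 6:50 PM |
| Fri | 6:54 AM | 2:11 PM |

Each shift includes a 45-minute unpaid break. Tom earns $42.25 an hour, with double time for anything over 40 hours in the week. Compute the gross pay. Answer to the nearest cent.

$1675.21

Mon: 10:47 AM–9:21 PM = 10 h 34 min; less 45 min break → 9 h 49 min
Tue: 6:14 AM–3:01 PM = 8 h 47 min; less 45 min break → 8 h 2 min
Wed: 9:30 AM–5:12 PM = 7 h 42 min; less 45 min break → 6 h 57 min
Thu: 9:46 AM–6:50 PM = 9 h 4 min; less 45 min break → 8 h 19 min
Fri: 6:54 AM–2:11 PM = 7 h 17 min; less 45 min break → 6 h 32 min
Total worked: 39 h 39 min = 2379 min.
Regular 39 h 39 min = 2379 min at $42.25/h; overtime 0 h 0 min = 0 min at $84.50/h.
Pay = (2379 × $42.25 + 0 × $84.50) ÷ 60 = $1675.21.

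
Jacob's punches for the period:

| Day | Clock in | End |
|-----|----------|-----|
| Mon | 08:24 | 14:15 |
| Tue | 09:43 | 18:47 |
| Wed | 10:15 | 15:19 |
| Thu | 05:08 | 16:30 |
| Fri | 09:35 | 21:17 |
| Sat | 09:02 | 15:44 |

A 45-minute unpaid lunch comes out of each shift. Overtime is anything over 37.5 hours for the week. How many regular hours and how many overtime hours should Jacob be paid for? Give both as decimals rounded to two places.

Regular 37.50 hours, overtime 7.75 hours

Mon: 08:24–14:15 = 5 h 51 min; less 45 min break → 5 h 6 min
Tue: 09:43–18:47 = 9 h 4 min; less 45 min break → 8 h 19 min
Wed: 10:15–15:19 = 5 h 4 min; less 45 min break → 4 h 19 min
Thu: 05:08–16:30 = 11 h 22 min; less 45 min break → 10 h 37 min
Fri: 09:35–21:17 = 11 h 42 min; less 45 min break → 10 h 57 min
Sat: 09:02–15:44 = 6 h 42 min; less 45 min break → 5 h 57 min
Total worked: 45 h 15 min = 45.25 h.
Threshold 37.5 h → overtime 7 h 45 min, regular 37 h 30 min.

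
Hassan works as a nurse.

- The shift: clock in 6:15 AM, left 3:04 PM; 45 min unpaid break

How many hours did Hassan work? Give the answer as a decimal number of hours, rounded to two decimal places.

The shift: 6:15 AM–3:04 PM = 8 h 49 min; less 45 min break → 8 h 4 min

8.07 hours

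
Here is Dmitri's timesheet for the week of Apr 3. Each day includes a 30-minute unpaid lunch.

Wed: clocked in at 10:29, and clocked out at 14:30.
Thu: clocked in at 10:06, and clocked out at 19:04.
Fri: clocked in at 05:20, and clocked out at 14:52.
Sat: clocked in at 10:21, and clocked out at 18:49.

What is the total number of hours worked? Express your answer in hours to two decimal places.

Wed: 10:29–14:30 = 4 h 1 min; less 30 min break → 3 h 31 min
Thu: 10:06–19:04 = 8 h 58 min; less 30 min break → 8 h 28 min
Fri: 05:20–14:52 = 9 h 32 min; less 30 min break → 9 h 2 min
Sat: 10:21–18:49 = 8 h 28 min; less 30 min break → 7 h 58 min
Total: 3 h 31 min + 8 h 28 min + 9 h 2 min + 7 h 58 min = 28 h 59 min.

28.98 hours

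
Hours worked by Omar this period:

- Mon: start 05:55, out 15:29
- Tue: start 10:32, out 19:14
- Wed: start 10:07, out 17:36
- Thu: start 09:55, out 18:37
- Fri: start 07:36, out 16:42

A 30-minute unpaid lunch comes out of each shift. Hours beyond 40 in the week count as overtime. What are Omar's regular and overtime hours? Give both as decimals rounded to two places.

Regular 40.00 hours, overtime 1.05 hours

Mon: 05:55–15:29 = 9 h 34 min; less 30 min break → 9 h 4 min
Tue: 10:32–19:14 = 8 h 42 min; less 30 min break → 8 h 12 min
Wed: 10:07–17:36 = 7 h 29 min; less 30 min break → 6 h 59 min
Thu: 09:55–18:37 = 8 h 42 min; less 30 min break → 8 h 12 min
Fri: 07:36–16:42 = 9 h 6 min; less 30 min break → 8 h 36 min
Total worked: 41 h 3 min = 41.05 h.
Threshold 40 h → overtime 1 h 3 min, regular 40 h 0 min.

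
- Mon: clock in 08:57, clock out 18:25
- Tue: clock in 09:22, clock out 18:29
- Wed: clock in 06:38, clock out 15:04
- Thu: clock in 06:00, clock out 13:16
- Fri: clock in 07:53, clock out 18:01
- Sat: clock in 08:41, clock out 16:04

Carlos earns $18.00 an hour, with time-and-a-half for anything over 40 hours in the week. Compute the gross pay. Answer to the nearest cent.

$1038.60

Mon: 08:57–18:25 = 9 h 28 min
Tue: 09:22–18:29 = 9 h 7 min
Wed: 06:38–15:04 = 8 h 26 min
Thu: 06:00–13:16 = 7 h 16 min
Fri: 07:53–18:01 = 10 h 8 min
Sat: 08:41–16:04 = 7 h 23 min
Total worked: 51 h 48 min = 3108 min.
Regular 40 h 0 min = 2400 min at $18.00/h; overtime 11 h 48 min = 708 min at $27.00/h.
Pay = (2400 × $18.00 + 708 × $27.00) ÷ 60 = $1038.60.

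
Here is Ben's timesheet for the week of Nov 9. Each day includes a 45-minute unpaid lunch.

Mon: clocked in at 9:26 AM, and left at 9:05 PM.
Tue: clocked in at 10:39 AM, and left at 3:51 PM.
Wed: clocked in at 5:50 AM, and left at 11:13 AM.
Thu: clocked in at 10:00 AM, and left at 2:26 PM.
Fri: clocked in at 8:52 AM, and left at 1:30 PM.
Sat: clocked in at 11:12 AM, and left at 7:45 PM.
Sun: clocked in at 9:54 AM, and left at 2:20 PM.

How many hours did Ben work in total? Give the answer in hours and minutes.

39 h 2 min

Mon: 9:26 AM–9:05 PM = 11 h 39 min; less 45 min break → 10 h 54 min
Tue: 10:39 AM–3:51 PM = 5 h 12 min; less 45 min break → 4 h 27 min
Wed: 5:50 AM–11:13 AM = 5 h 23 min; less 45 min break → 4 h 38 min
Thu: 10:00 AM–2:26 PM = 4 h 26 min; less 45 min break → 3 h 41 min
Fri: 8:52 AM–1:30 PM = 4 h 38 min; less 45 min break → 3 h 53 min
Sat: 11:12 AM–7:45 PM = 8 h 33 min; less 45 min break → 7 h 48 min
Sun: 9:54 AM–2:20 PM = 4 h 26 min; less 45 min break → 3 h 41 min
Total: 10 h 54 min + 4 h 27 min + 4 h 38 min + 3 h 41 min + 3 h 53 min + 7 h 48 min + 3 h 41 min = 39 h 2 min.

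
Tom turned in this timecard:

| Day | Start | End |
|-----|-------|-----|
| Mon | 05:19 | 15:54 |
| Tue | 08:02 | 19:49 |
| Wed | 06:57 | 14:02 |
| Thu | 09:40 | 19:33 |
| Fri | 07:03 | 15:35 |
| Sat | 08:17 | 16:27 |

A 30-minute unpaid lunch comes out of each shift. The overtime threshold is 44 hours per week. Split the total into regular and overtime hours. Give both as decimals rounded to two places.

Mon: 05:19–15:54 = 10 h 35 min; less 30 min break → 10 h 5 min
Tue: 08:02–19:49 = 11 h 47 min; less 30 min break → 11 h 17 min
Wed: 06:57–14:02 = 7 h 5 min; less 30 min break → 6 h 35 min
Thu: 09:40–19:33 = 9 h 53 min; less 30 min break → 9 h 23 min
Fri: 07:03–15:35 = 8 h 32 min; less 30 min break → 8 h 2 min
Sat: 08:17–16:27 = 8 h 10 min; less 30 min break → 7 h 40 min
Total worked: 53 h 2 min = 53.03 h.
Threshold 44 h → overtime 9 h 2 min, regular 44 h 0 min.

Regular 44.00 hours, overtime 9.03 hours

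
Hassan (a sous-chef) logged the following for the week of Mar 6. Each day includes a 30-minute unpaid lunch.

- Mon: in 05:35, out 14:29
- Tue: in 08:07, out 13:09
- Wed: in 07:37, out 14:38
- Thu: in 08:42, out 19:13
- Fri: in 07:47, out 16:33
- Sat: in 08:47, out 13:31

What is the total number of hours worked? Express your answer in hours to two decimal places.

Mon: 05:35–14:29 = 8 h 54 min; less 30 min break → 8 h 24 min
Tue: 08:07–13:09 = 5 h 2 min; less 30 min break → 4 h 32 min
Wed: 07:37–14:38 = 7 h 1 min; less 30 min break → 6 h 31 min
Thu: 08:42–19:13 = 10 h 31 min; less 30 min break → 10 h 1 min
Fri: 07:47–16:33 = 8 h 46 min; less 30 min break → 8 h 16 min
Sat: 08:47–13:31 = 4 h 44 min; less 30 min break → 4 h 14 min
Total: 8 h 24 min + 4 h 32 min + 6 h 31 min + 10 h 1 min + 8 h 16 min + 4 h 14 min = 41 h 58 min.

41.97 hours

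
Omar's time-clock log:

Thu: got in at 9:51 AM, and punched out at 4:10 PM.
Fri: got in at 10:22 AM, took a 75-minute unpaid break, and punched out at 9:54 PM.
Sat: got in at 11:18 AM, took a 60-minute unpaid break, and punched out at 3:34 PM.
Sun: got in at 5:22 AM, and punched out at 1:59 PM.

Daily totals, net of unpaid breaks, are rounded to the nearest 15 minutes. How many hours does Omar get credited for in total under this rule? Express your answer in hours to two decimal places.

28.25 hours

Thu: 9:51 AM–4:10 PM = 6 h 19 min → rounds to 6 h 15 min
Fri: 10:22 AM–9:54 PM = 11 h 32 min − 75 min = 10 h 17 min → rounds to 10 h 15 min
Sat: 11:18 AM–3:34 PM = 4 h 16 min − 60 min = 3 h 16 min → rounds to 3 h 15 min
Sun: 5:22 AM–1:59 PM = 8 h 37 min → rounds to 8 h 30 min
Total credited: 28 h 15 min.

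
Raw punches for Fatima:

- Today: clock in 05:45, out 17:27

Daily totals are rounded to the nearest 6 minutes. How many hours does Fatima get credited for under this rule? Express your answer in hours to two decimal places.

Today: 05:45–17:27 = 11 h 42 min → rounds to 11 h 42 min

11.70 hours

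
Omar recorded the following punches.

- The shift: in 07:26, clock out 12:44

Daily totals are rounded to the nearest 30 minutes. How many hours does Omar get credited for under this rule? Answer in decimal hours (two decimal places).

The shift: 07:26–12:44 = 5 h 18 min → rounds to 5 h 30 min

5.50 hours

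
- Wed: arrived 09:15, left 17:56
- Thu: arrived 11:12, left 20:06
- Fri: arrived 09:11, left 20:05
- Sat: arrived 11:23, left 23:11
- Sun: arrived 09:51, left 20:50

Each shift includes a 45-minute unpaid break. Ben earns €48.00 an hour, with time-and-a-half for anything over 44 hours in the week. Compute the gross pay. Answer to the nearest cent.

€2365.20

Wed: 09:15–17:56 = 8 h 41 min; less 45 min break → 7 h 56 min
Thu: 11:12–20:06 = 8 h 54 min; less 45 min break → 8 h 9 min
Fri: 09:11–20:05 = 10 h 54 min; less 45 min break → 10 h 9 min
Sat: 11:23–23:11 = 11 h 48 min; less 45 min break → 11 h 3 min
Sun: 09:51–20:50 = 10 h 59 min; less 45 min break → 10 h 14 min
Total worked: 47 h 31 min = 2851 min.
Regular 44 h 0 min = 2640 min at €48.00/h; overtime 3 h 31 min = 211 min at €72.00/h.
Pay = (2640 × €48.00 + 211 × €72.00) ÷ 60 = €2365.20.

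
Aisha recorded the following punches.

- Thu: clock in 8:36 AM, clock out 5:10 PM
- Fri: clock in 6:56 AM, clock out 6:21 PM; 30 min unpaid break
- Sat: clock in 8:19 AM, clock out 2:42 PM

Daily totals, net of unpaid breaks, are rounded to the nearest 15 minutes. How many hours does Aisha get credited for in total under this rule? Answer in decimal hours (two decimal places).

26.00 hours

Thu: 8:36 AM–5:10 PM = 8 h 34 min → rounds to 8 h 30 min
Fri: 6:56 AM–6:21 PM = 11 h 25 min − 30 min = 10 h 55 min → rounds to 11 h 0 min
Sat: 8:19 AM–2:42 PM = 6 h 23 min → rounds to 6 h 30 min
Total credited: 26 h 0 min.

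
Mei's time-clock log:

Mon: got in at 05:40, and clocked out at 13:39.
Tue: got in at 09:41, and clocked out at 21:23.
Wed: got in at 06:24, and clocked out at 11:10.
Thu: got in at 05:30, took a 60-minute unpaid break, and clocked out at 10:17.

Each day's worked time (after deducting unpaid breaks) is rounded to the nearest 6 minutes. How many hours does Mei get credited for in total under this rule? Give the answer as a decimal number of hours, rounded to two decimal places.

28.30 hours

Mon: 05:40–13:39 = 7 h 59 min → rounds to 8 h 0 min
Tue: 09:41–21:23 = 11 h 42 min → rounds to 11 h 42 min
Wed: 06:24–11:10 = 4 h 46 min → rounds to 4 h 48 min
Thu: 05:30–10:17 = 4 h 47 min − 60 min = 3 h 47 min → rounds to 3 h 48 min
Total credited: 28 h 18 min.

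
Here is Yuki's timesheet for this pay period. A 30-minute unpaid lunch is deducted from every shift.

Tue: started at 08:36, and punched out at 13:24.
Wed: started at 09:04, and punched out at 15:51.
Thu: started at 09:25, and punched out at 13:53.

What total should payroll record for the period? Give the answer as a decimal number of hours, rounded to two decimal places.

14.55 hours

Tue: 08:36–13:24 = 4 h 48 min; less 30 min break → 4 h 18 min
Wed: 09:04–15:51 = 6 h 47 min; less 30 min break → 6 h 17 min
Thu: 09:25–13:53 = 4 h 28 min; less 30 min break → 3 h 58 min
Total: 4 h 18 min + 6 h 17 min + 3 h 58 min = 14 h 33 min.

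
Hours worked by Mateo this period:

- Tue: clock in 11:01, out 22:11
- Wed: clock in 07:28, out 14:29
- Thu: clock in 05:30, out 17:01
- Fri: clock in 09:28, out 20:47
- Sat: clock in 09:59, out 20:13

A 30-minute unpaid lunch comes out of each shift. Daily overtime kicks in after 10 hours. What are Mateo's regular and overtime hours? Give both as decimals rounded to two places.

Tue: 11:01–22:11 = 11 h 10 min; less 30 min break → 10 h 40 min
Wed: 07:28–14:29 = 7 h 1 min; less 30 min break → 6 h 31 min
Thu: 05:30–17:01 = 11 h 31 min; less 30 min break → 11 h 1 min
Fri: 09:28–20:47 = 11 h 19 min; less 30 min break → 10 h 49 min
Sat: 09:59–20:13 = 10 h 14 min; less 30 min break → 9 h 44 min
Tue reg 10 h 0 min / OT 0 h 40 min; Wed reg 6 h 31 min / OT 0 h 0 min; Thu reg 10 h 0 min / OT 1 h 1 min; Fri reg 10 h 0 min / OT 0 h 49 min; Sat reg 9 h 44 min / OT 0 h 0 min.
Totals: regular 46 h 15 min, overtime 2 h 30 min.

Regular 46.25 hours, overtime 2.50 hours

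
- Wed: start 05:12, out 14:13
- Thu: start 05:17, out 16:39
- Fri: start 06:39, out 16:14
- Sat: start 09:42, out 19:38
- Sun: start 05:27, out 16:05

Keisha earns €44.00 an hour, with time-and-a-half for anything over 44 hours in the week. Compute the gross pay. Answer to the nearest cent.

Wed: 05:12–14:13 = 9 h 1 min
Thu: 05:17–16:39 = 11 h 22 min
Fri: 06:39–16:14 = 9 h 35 min
Sat: 09:42–19:38 = 9 h 56 min
Sun: 05:27–16:05 = 10 h 38 min
Total worked: 50 h 32 min = 3032 min.
Regular 44 h 0 min = 2640 min at €44.00/h; overtime 6 h 32 min = 392 min at €66.00/h.
Pay = (2640 × €44.00 + 392 × €66.00) ÷ 60 = €2367.20.

€2367.20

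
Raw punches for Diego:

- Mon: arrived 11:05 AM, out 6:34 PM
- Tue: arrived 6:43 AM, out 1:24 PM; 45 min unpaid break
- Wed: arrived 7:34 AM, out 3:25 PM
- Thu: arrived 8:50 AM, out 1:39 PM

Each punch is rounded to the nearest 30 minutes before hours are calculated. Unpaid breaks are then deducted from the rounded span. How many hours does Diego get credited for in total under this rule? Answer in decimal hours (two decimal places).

Mon: in 11:05 AM→11:00 AM, out 6:34 PM→6:30 PM; 7 h 30 min
Tue: in 6:43 AM→6:30 AM, out 1:24 PM→1:30 PM; 7 h 0 min − 45 min = 6 h 15 min
Wed: in 7:34 AM→7:30 AM, out 3:25 PM→3:30 PM; 8 h 0 min
Thu: in 8:50 AM→9:00 AM, out 1:39 PM→1:30 PM; 4 h 30 min
Total credited: 26 h 15 min.

26.25 hours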